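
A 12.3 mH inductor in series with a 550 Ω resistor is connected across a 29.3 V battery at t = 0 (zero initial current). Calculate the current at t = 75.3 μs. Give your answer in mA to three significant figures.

τ = L/R = 1.230×10^-2/550 = 2.236×10^-5 s; final current I_∞ = ε/R = 29.3/550 = 5.327×10^-2 A.
I(t) = I_∞(1 − e^(−t/τ)) with t/τ = 3.367.
I = (5.327×10^-2)(1 − e^(−3.367)) = 5.144×10^-2 A.

I ≈ 51.4 mA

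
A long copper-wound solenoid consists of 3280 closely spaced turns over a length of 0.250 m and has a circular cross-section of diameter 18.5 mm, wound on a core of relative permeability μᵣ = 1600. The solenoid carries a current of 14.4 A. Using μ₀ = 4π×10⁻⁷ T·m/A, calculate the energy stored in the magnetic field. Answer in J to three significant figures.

U ≈ 2410 J

A = π(d/2)² = π(9.250×10^-3 m)² = 2.688×10^-4 m².
L = μ₀μᵣN²A/ℓ = (4π×10⁻⁷)(1600)(3280)²(2.688×10^-4)/(0.25) = 23.26 H.
U = ½LI² = ½(23.26)(14.4)² = 2.411×10^3 J.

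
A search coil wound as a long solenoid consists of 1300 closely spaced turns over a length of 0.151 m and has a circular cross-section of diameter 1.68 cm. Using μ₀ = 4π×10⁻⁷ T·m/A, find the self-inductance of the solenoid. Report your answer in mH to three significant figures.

A = π(d/2)² = π(8.400×10^-3 m)² = 2.217×10^-4 m².
For a long solenoid, L = μ₀N²A/ℓ.
L = (4π×10⁻⁷)(1300)²(2.217×10^-4)/(0.151 m) = 3.118×10^-3 H.

L ≈ 3.12 mH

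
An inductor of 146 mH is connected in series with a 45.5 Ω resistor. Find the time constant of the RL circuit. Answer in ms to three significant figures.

τ ≈ 3.21 ms

τ = L/R = (0.146 H)/(45.5 Ω) = 3.209×10^-3 s.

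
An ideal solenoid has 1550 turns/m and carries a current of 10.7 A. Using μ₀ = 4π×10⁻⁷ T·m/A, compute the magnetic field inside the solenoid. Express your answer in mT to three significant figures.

B ≈ 20.8 mT

Inside a long solenoid, B = μ₀nI.
B = (4π×10⁻⁷)(1.550×10^3 m⁻¹)(10.7 A) = 2.084×10^-2 T.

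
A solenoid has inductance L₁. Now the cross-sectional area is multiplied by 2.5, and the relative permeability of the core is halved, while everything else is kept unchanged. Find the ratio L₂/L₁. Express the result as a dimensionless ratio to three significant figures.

For a solenoid, L ∝ μᵣN²A/ℓ.
L₂/L₁ = (2.5) × (0.5) = 1.25.

L₂/L₁ = 1.25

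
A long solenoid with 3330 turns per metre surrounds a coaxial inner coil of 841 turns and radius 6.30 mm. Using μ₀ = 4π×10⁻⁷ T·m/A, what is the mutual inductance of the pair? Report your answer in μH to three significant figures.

M ≈ 439 μH

The outer solenoid produces a uniform field B₁ = μ₀n₁I₁ across the inner coil,
so the flux linkage is N₂Φ = N₂B₁A₂ = μ₀n₁N₂A₂·I₁, giving M = μ₀n₁N₂A₂.
A₂ = πr² = π(6.300×10^-3 m)² = 1.247×10^-4 m².
M = (4π×10⁻⁷)(3330)(841)(1.247×10^-4) = 4.388×10^-4 H.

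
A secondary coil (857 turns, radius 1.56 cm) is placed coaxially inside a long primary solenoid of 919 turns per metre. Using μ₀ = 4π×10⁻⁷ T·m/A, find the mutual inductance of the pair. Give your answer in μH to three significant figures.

M ≈ 757 μH

The outer solenoid produces a uniform field B₁ = μ₀n₁I₁ across the inner coil,
so the flux linkage is N₂Φ = N₂B₁A₂ = μ₀n₁N₂A₂·I₁, giving M = μ₀n₁N₂A₂.
A₂ = πr² = π(1.560×10^-2 m)² = 7.645×10^-4 m².
M = (4π×10⁻⁷)(919)(857)(7.645×10^-4) = 7.567×10^-4 H.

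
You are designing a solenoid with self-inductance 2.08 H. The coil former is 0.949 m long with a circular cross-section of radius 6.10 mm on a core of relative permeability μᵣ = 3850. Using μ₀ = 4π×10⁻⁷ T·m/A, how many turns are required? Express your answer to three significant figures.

N ≈ 1870 turns

A = πr² = π(6.100×10^-3 m)² = 1.169×10^-4 m².
From L = μ₀μᵣN²A/ℓ, N = √(Lℓ / (μ₀μᵣA)).
N = √[(2.08)(0.949) / ((4π×10⁻⁷)(3850)×1.169×10^-4)] = √(3.490×10^6) ≈ 1868.2.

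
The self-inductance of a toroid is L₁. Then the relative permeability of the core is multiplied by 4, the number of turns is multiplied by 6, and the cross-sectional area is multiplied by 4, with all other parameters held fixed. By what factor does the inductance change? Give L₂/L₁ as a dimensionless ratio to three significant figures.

L₂/L₁ = 576

For a toroid, L ∝ μᵣN²A/R.
L₂/L₁ = (4) × (6)^2 × (4) = 576.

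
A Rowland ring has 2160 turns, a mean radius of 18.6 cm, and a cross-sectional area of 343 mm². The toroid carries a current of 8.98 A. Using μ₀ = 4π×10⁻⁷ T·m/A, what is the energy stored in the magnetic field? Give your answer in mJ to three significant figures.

L = μ₀N²A/(2πR) = (4π×10⁻⁷)(2160)²(3.430×10^-4)/(2π×0.186) = 1.721×10^-3 H.
U = ½LI² = ½(1.721×10^-3)(8.98)² = 6.938×10^-2 J.

U ≈ 69.4 mJ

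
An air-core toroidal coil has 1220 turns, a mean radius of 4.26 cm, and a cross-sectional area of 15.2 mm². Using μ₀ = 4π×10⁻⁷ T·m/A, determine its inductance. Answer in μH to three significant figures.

L ≈ 106 μH

For a thin toroid, L = μ₀N²A/(2πR).
L = (4π×10⁻⁷)(1220)²(1.520×10^-5) / (2π×4.260×10^-2 m) = 1.062×10^-4 H.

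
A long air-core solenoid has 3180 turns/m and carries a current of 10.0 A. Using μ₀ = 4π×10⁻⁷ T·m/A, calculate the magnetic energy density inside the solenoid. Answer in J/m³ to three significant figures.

B = μ₀nI = (4π×10⁻⁷)(3.180×10^3)(10.0) = 3.996×10^-2 T.
u = B²/(2μ₀) = (3.996×10^-2)²/(2×4π×10⁻⁷) = 635.4 J/m³.

u ≈ 635 J/m³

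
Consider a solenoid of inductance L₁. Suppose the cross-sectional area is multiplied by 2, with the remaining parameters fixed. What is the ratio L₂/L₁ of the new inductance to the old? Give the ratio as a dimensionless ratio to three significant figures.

For a solenoid, L ∝ μᵣN²A/ℓ.
L₂/L₁ = (2) = 2.00.

L₂/L₁ = 2.00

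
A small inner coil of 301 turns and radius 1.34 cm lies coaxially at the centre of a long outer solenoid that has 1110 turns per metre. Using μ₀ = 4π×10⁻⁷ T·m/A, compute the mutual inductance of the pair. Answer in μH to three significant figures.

The outer solenoid produces a uniform field B₁ = μ₀n₁I₁ across the inner coil,
so the flux linkage is N₂Φ = N₂B₁A₂ = μ₀n₁N₂A₂·I₁, giving M = μ₀n₁N₂A₂.
A₂ = πr² = π(1.340×10^-2 m)² = 5.641×10^-4 m².
M = (4π×10⁻⁷)(1110)(301)(5.641×10^-4) = 2.368×10^-4 H.

M ≈ 237 μH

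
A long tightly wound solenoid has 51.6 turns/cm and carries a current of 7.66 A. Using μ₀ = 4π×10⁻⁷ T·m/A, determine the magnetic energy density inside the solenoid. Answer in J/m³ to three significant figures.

B = μ₀nI = (4π×10⁻⁷)(5.160×10^3)(7.66) = 4.967×10^-2 T.
u = B²/(2μ₀) = (4.967×10^-2)²/(2×4π×10⁻⁷) = 981.6 J/m³.

u ≈ 982 J/m³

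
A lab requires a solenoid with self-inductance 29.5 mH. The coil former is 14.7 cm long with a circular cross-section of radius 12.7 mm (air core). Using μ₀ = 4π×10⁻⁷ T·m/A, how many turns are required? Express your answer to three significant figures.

N ≈ 2610 turns

A = πr² = π(1.270×10^-2 m)² = 5.067×10^-4 m².
From L = μ₀N²A/ℓ, N = √(Lℓ / (μ₀A)).
N = √[(2.950×10^-2)(0.147) / ((4π×10⁻⁷)×5.067×10^-4)] = √(6.810×10^6) ≈ 2609.7.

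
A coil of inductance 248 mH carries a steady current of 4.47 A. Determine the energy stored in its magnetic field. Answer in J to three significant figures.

Stored magnetic energy: U = ½LI².
U = ½(0.248 H)(4.47 A)² = 2.478 J.

U ≈ 2.48 J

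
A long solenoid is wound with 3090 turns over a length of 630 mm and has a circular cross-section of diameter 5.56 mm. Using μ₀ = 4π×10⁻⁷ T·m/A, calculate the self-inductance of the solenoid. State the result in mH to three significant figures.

A = π(d/2)² = π(2.780×10^-3 m)² = 2.428×10^-5 m².
For a long solenoid, L = μ₀N²A/ℓ.
L = (4π×10⁻⁷)(3090)²(2.428×10^-5)/(0.63 m) = 4.624×10^-4 H.

L ≈ 0.462 mH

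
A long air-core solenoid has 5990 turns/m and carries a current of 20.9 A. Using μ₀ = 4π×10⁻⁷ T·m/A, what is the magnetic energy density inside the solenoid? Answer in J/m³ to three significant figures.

u ≈ 9850 J/m³

B = μ₀nI = (4π×10⁻⁷)(5.990×10^3)(20.9) = 0.1573 T.
u = B²/(2μ₀) = (0.1573)²/(2×4π×10⁻⁷) = 9.848×10^3 J/m³.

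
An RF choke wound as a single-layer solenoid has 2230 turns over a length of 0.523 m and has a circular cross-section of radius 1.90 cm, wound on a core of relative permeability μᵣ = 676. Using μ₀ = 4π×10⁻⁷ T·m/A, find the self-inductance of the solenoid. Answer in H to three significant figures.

L ≈ 9.16 H

A = πr² = π(1.900×10^-2 m)² = 1.134×10^-3 m².
For a long solenoid, L = μ₀μᵣN²A/ℓ.
L = (4π×10⁻⁷)(676)(2230)²(1.134×10^-3)/(0.523 m) = 9.161 H.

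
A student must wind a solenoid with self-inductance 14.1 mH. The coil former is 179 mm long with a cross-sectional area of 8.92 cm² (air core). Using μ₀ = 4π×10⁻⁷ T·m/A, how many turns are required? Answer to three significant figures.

A = 8.92 cm² = 8.920×10^-4 m².
From L = μ₀N²A/ℓ, N = √(Lℓ / (μ₀A)).
N = √[(1.410×10^-2)(0.179) / ((4π×10⁻⁷)×8.920×10^-4)] = √(2.252×10^6) ≈ 1500.5.

N ≈ 1500 turns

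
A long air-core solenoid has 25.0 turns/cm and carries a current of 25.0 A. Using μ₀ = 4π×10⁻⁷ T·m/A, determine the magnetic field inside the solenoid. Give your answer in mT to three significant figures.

B ≈ 78.5 mT

Inside a long solenoid, B = μ₀nI.
B = (4π×10⁻⁷)(2.500×10^3 m⁻¹)(25.0 A) = 7.854×10^-2 T.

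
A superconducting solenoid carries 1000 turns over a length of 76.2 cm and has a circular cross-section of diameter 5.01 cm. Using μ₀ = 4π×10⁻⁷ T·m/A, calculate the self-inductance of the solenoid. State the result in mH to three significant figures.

L ≈ 3.25 mH

A = π(d/2)² = π(2.505×10^-2 m)² = 1.971×10^-3 m².
For a long solenoid, L = μ₀N²A/ℓ.
L = (4π×10⁻⁷)(1000)²(1.971×10^-3)/(0.762 m) = 3.251×10^-3 H.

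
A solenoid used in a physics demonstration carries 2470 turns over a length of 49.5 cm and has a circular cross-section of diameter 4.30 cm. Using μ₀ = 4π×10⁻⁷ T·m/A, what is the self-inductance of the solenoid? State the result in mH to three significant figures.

A = π(d/2)² = π(2.150×10^-2 m)² = 1.452×10^-3 m².
For a long solenoid, L = μ₀N²A/ℓ.
L = (4π×10⁻⁷)(2470)²(1.452×10^-3)/(0.495 m) = 2.249×10^-2 H.

L ≈ 22.5 mH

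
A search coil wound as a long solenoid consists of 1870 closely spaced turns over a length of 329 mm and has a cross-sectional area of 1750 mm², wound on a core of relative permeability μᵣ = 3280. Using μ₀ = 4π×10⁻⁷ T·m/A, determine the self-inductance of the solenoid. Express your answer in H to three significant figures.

A = 1750 mm² = 1.750×10^-3 m².
For a long solenoid, L = μ₀μᵣN²A/ℓ.
L = (4π×10⁻⁷)(3280)(1870)²(1.750×10^-3)/(0.329 m) = 76.67 H.

L ≈ 76.7 H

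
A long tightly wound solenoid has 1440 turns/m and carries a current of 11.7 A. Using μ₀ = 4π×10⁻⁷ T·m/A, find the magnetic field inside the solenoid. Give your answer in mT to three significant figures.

Inside a long solenoid, B = μ₀nI.
B = (4π×10⁻⁷)(1.440×10^3 m⁻¹)(11.7 A) = 2.117×10^-2 T.

B ≈ 21.2 mT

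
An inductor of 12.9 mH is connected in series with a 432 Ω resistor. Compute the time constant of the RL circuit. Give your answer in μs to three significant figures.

τ ≈ 29.9 μs

τ = L/R = (1.290×10^-2 H)/(432 Ω) = 2.986×10^-5 s.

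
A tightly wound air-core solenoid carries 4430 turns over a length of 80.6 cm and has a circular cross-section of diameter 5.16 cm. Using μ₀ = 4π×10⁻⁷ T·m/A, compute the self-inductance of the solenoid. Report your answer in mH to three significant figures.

L ≈ 64.0 mH

A = π(d/2)² = π(2.580×10^-2 m)² = 2.091×10^-3 m².
For a long solenoid, L = μ₀N²A/ℓ.
L = (4π×10⁻⁷)(4430)²(2.091×10^-3)/(0.806 m) = 6.398×10^-2 H.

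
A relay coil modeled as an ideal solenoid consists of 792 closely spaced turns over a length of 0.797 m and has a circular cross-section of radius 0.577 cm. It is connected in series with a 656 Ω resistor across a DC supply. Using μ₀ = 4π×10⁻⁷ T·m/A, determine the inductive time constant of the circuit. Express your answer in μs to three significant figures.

A = πr² = π(5.770×10^-3 m)² = 1.046×10^-4 m².
L = μ₀N²A/ℓ = (4π×10⁻⁷)(792)²(1.046×10^-4)/(0.797) = 1.034×10^-4 H.
τ = L/R = (1.034×10^-4)/(656) = 1.577×10^-7 s.

τ ≈ 0.158 μs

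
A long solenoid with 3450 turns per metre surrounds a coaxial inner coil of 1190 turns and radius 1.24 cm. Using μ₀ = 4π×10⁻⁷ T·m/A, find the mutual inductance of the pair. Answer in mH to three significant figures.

The outer solenoid produces a uniform field B₁ = μ₀n₁I₁ across the inner coil,
so the flux linkage is N₂Φ = N₂B₁A₂ = μ₀n₁N₂A₂·I₁, giving M = μ₀n₁N₂A₂.
A₂ = πr² = π(1.240×10^-2 m)² = 4.831×10^-4 m².
M = (4π×10⁻⁷)(3450)(1190)(4.831×10^-4) = 2.492×10^-3 H.

M ≈ 2.49 mH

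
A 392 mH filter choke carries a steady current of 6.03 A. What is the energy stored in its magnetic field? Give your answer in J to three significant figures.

U ≈ 7.13 J

Stored magnetic energy: U = ½LI².
U = ½(0.392 H)(6.03 A)² = 7.127 J.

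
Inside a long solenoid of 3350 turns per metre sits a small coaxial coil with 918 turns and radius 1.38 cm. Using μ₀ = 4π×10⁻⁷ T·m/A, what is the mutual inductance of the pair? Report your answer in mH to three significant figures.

M ≈ 2.31 mH

The outer solenoid produces a uniform field B₁ = μ₀n₁I₁ across the inner coil,
so the flux linkage is N₂Φ = N₂B₁A₂ = μ₀n₁N₂A₂·I₁, giving M = μ₀n₁N₂A₂.
A₂ = πr² = π(1.380×10^-2 m)² = 5.983×10^-4 m².
M = (4π×10⁻⁷)(3350)(918)(5.983×10^-4) = 2.312×10^-3 H.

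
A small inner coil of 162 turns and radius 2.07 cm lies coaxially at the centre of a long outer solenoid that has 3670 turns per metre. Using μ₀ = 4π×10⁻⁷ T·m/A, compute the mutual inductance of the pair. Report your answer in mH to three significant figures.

The outer solenoid produces a uniform field B₁ = μ₀n₁I₁ across the inner coil,
so the flux linkage is N₂Φ = N₂B₁A₂ = μ₀n₁N₂A₂·I₁, giving M = μ₀n₁N₂A₂.
A₂ = πr² = π(2.070×10^-2 m)² = 1.346×10^-3 m².
M = (4π×10⁻⁷)(3670)(162)(1.346×10^-3) = 1.006×10^-3 H.

M ≈ 1.01 mH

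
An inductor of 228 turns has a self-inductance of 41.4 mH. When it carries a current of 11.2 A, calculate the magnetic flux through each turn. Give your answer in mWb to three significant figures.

Φ_B ≈ 2.03 mWb

From L = NΦ_B/I, the flux per turn is Φ_B = LI/N.
Φ_B = (4.140×10^-2 H)(11.2 A)/228 = 2.034×10^-3 Wb.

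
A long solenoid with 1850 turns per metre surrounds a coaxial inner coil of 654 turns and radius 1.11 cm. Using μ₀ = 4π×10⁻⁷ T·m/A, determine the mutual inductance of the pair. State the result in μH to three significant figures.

The outer solenoid produces a uniform field B₁ = μ₀n₁I₁ across the inner coil,
so the flux linkage is N₂Φ = N₂B₁A₂ = μ₀n₁N₂A₂·I₁, giving M = μ₀n₁N₂A₂.
A₂ = πr² = π(1.110×10^-2 m)² = 3.871×10^-4 m².
M = (4π×10⁻⁷)(1850)(654)(3.871×10^-4) = 5.885×10^-4 H.

M ≈ 589 μH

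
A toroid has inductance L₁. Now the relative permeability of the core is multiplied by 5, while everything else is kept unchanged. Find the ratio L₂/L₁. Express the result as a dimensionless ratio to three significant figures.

L₂/L₁ = 5.00

For a toroid, L ∝ μᵣN²A/R.
L₂/L₁ = (5) = 5.00.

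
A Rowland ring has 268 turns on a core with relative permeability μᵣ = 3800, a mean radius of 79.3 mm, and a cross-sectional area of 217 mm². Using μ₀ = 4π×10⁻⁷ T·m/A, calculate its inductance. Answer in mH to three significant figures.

L ≈ 149 mH

For a thin toroid, L = μ₀μᵣN²A/(2πR).
L = (4π×10⁻⁷)(3800)(268)²(2.170×10^-4) / (2π×7.930×10^-2 m) = 0.1494 H.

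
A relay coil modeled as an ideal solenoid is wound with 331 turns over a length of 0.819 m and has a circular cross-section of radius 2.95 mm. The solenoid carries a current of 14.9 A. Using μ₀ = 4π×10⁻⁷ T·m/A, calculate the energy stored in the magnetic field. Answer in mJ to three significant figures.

A = πr² = π(2.950×10^-3 m)² = 2.734×10^-5 m².
L = μ₀N²A/ℓ = (4π×10⁻⁷)(331)²(2.734×10^-5)/(0.819) = 4.596×10^-6 H.
U = ½LI² = ½(4.596×10^-6)(14.9)² = 5.102×10^-4 J.

U ≈ 0.510 mJ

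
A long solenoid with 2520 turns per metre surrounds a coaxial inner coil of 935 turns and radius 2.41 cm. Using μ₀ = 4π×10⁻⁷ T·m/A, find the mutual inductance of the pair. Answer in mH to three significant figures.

The outer solenoid produces a uniform field B₁ = μ₀n₁I₁ across the inner coil,
so the flux linkage is N₂Φ = N₂B₁A₂ = μ₀n₁N₂A₂·I₁, giving M = μ₀n₁N₂A₂.
A₂ = πr² = π(2.410×10^-2 m)² = 1.8247×10^-3 m².
M = (4π×10⁻⁷)(2520)(935)(1.8247×10^-3) = 5.403×10^-3 H.

M ≈ 5.40 mH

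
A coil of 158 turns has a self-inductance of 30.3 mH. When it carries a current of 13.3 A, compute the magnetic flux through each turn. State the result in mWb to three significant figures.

Φ_B ≈ 2.55 mWb

From L = NΦ_B/I, the flux per turn is Φ_B = LI/N.
Φ_B = (3.030×10^-2 H)(13.3 A)/158 = 2.551×10^-3 Wb.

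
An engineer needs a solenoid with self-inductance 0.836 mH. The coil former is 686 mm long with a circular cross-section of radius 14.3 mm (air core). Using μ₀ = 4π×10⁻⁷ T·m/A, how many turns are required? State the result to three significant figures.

A = πr² = π(1.430×10^-2 m)² = 6.424×10^-4 m².
From L = μ₀N²A/ℓ, N = √(Lℓ / (μ₀A)).
N = √[(8.360×10^-4)(0.686) / ((4π×10⁻⁷)×6.424×10^-4)] = √(7.104×10^5) ≈ 842.8.

N ≈ 843 turns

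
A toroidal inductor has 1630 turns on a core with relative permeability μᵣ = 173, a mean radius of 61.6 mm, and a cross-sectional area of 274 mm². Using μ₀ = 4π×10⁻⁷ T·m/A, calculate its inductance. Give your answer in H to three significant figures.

L ≈ 0.409 H

For a thin toroid, L = μ₀μᵣN²A/(2πR).
L = (4π×10⁻⁷)(173)(1630)²(2.740×10^-4) / (2π×6.160×10^-2 m) = 0.4089 H.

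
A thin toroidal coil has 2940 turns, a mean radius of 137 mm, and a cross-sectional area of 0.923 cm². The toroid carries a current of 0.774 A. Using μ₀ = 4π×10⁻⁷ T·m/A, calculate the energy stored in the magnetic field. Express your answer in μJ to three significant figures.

L = μ₀N²A/(2πR) = (4π×10⁻⁷)(2940)²(9.230×10^-5)/(2π×0.137) = 1.1647×10^-3 H.
U = ½LI² = ½(1.1647×10^-3)(0.774)² = 3.489×10^-4 J.

U ≈ 349 μJ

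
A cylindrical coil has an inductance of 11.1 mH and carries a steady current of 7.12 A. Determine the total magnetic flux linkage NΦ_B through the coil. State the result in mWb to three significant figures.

NΦ_B ≈ 79.0 mWb

From L = NΦ_B/I, the flux linkage is NΦ_B = LI.
NΦ_B = (1.110×10^-2 H)(7.12 A) = 7.903×10^-2 Wb.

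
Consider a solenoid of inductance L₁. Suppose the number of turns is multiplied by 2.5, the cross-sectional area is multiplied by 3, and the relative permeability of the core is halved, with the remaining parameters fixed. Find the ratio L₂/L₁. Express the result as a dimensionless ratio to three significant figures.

For a solenoid, L ∝ μᵣN²A/ℓ.
L₂/L₁ = (2.5)^2 × (3) × (0.5) = 9.38.

L₂/L₁ = 9.38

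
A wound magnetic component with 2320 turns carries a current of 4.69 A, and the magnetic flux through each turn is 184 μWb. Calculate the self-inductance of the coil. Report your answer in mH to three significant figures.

L ≈ 91.0 mH

Self-inductance is defined by L = NΦ_B/I (flux linkage over current).
L = (2320)(1.840×10^-4 Wb)/(4.69 A) = 9.102×10^-2 H.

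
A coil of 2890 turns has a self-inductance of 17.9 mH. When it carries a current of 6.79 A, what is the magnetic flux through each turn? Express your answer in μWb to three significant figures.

Φ_B ≈ 42.1 μWb

From L = NΦ_B/I, the flux per turn is Φ_B = LI/N.
Φ_B = (1.790×10^-2 H)(6.79 A)/2890 = 4.206×10^-5 Wb.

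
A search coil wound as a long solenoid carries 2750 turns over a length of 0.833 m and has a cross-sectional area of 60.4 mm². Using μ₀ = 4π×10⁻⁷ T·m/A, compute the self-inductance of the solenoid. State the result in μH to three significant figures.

A = 60.4 mm² = 6.040×10^-5 m².
For a long solenoid, L = μ₀N²A/ℓ.
L = (4π×10⁻⁷)(2750)²(6.040×10^-5)/(0.833 m) = 6.891×10^-4 H.

L ≈ 689 μH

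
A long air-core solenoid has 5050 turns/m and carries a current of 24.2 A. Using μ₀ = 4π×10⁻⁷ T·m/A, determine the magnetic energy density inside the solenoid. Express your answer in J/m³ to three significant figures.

B = μ₀nI = (4π×10⁻⁷)(5.050×10^3)(24.2) = 0.1536 T.
u = B²/(2μ₀) = (0.1536)²/(2×4π×10⁻⁷) = 9.384×10^3 J/m³.

u ≈ 9380 J/m³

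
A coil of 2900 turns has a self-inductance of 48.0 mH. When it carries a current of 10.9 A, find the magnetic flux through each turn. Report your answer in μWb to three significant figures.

From L = NΦ_B/I, the flux per turn is Φ_B = LI/N.
Φ_B = (4.800×10^-2 H)(10.9 A)/2900 = 1.804×10^-4 Wb.

Φ_B ≈ 180 μWb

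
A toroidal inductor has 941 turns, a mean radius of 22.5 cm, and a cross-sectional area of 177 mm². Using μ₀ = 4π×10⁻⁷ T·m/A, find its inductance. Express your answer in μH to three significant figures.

For a thin toroid, L = μ₀N²A/(2πR).
L = (4π×10⁻⁷)(941)²(1.770×10^-4) / (2π×0.225 m) = 1.393×10^-4 H.

L ≈ 139 μH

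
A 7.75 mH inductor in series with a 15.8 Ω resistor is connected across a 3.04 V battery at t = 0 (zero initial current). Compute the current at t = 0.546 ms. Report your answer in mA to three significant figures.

I ≈ 129 mA

τ = L/R = 7.750×10^-3/15.8 = 4.905×10^-4 s; final current I_∞ = ε/R = 3.04/15.8 = 0.1924 A.
I(t) = I_∞(1 − e^(−t/τ)) with t/τ = 1.113.
I = (0.1924)(1 − e^(−1.113)) = 0.1292 A.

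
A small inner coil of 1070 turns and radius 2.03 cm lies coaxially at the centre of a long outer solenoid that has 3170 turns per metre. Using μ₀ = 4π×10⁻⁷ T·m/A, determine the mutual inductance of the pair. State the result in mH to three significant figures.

M ≈ 5.52 mH

The outer solenoid produces a uniform field B₁ = μ₀n₁I₁ across the inner coil,
so the flux linkage is N₂Φ = N₂B₁A₂ = μ₀n₁N₂A₂·I₁, giving M = μ₀n₁N₂A₂.
A₂ = πr² = π(2.030×10^-2 m)² = 1.2946×10^-3 m².
M = (4π×10⁻⁷)(3170)(1070)(1.2946×10^-3) = 5.518×10^-3 H.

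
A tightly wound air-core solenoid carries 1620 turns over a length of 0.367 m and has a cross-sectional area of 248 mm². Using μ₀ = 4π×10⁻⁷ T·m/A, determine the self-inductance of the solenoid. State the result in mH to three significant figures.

A = 248 mm² = 2.480×10^-4 m².
For a long solenoid, L = μ₀N²A/ℓ.
L = (4π×10⁻⁷)(1620)²(2.480×10^-4)/(0.367 m) = 2.229×10^-3 H.

L ≈ 2.23 mH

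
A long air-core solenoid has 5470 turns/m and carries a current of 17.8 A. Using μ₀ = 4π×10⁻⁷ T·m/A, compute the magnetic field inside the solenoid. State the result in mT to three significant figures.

Inside a long solenoid, B = μ₀nI.
B = (4π×10⁻⁷)(5.470×10^3 m⁻¹)(17.8 A) = 0.1224 T.

B ≈ 122 mT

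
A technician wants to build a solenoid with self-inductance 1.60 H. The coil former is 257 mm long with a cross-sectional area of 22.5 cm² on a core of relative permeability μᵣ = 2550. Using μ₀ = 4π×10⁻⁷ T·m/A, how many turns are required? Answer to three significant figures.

A = 22.5 cm² = 2.250×10^-3 m².
From L = μ₀μᵣN²A/ℓ, N = √(Lℓ / (μ₀μᵣA)).
N = √[(1.6)(0.257) / ((4π×10⁻⁷)(2550)×2.250×10^-3)] = √(5.703×10^4) ≈ 238.8.

N ≈ 239 turns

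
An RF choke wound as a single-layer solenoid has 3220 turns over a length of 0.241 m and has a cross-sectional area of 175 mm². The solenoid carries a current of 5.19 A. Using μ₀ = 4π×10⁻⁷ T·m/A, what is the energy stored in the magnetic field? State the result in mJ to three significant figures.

A = 175 mm² = 1.750×10^-4 m².
L = μ₀N²A/ℓ = (4π×10⁻⁷)(3220)²(1.750×10^-4)/(0.241) = 9.461×10^-3 H.
U = ½LI² = ½(9.461×10^-3)(5.19)² = 0.1274 J.

U ≈ 127 mJ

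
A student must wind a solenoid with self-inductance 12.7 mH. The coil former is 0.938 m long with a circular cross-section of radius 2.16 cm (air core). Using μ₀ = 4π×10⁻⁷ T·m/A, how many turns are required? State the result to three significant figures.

A = πr² = π(2.160×10^-2 m)² = 1.466×10^-3 m².
From L = μ₀N²A/ℓ, N = √(Lℓ / (μ₀A)).
N = √[(1.270×10^-2)(0.938) / ((4π×10⁻⁷)×1.466×10^-3)] = √(6.468×10^6) ≈ 2543.1.

N ≈ 2540 turns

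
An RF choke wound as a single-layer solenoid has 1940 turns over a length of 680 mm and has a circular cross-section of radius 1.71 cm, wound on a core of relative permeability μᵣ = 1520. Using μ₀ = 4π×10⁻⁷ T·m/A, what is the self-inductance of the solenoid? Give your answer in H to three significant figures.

L ≈ 9.71 H

A = πr² = π(1.710×10^-2 m)² = 9.186×10^-4 m².
For a long solenoid, L = μ₀μᵣN²A/ℓ.
L = (4π×10⁻⁷)(1520)(1940)²(9.186×10^-4)/(0.68 m) = 9.712 H.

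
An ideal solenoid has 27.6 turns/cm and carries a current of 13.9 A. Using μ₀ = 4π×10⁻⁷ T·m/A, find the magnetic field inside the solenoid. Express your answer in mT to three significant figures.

B ≈ 48.2 mT

Inside a long solenoid, B = μ₀nI.
B = (4π×10⁻⁷)(2.760×10^3 m⁻¹)(13.9 A) = 4.821×10^-2 T.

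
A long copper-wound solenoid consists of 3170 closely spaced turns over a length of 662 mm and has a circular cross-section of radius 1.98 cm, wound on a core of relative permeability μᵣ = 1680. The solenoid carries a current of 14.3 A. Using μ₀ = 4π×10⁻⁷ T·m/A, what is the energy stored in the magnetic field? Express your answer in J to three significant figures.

A = πr² = π(1.980×10^-2 m)² = 1.232×10^-3 m².
L = μ₀μᵣN²A/ℓ = (4π×10⁻⁷)(1680)(3170)²(1.232×10^-3)/(0.662) = 39.47 H.
U = ½LI² = ½(39.47)(14.3)² = 4.036×10^3 J.

U ≈ 4040 J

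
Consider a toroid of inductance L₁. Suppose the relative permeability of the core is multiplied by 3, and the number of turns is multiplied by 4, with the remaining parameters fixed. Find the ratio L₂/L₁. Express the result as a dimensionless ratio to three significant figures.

For a toroid, L ∝ μᵣN²A/R.
L₂/L₁ = (3) × (4)^2 = 48.0.

L₂/L₁ = 48.0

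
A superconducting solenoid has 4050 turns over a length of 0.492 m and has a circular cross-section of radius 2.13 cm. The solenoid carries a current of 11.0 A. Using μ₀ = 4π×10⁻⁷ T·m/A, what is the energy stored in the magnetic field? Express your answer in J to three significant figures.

A = πr² = π(2.130×10^-2 m)² = 1.425×10^-3 m².
L = μ₀N²A/ℓ = (4π×10⁻⁷)(4050)²(1.425×10^-3)/(0.492) = 5.971×10^-2 H.
U = ½LI² = ½(5.971×10^-2)(11.0)² = 3.613 J.

U ≈ 3.61 J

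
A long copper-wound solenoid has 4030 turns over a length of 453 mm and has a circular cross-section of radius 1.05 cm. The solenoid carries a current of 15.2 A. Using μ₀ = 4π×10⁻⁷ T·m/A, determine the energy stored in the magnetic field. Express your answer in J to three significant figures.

U ≈ 1.80 J

A = πr² = π(1.050×10^-2 m)² = 3.464×10^-4 m².
L = μ₀N²A/ℓ = (4π×10⁻⁷)(4030)²(3.464×10^-4)/(0.453) = 1.560×10^-2 H.
U = ½LI² = ½(1.560×10^-2)(15.2)² = 1.803 J.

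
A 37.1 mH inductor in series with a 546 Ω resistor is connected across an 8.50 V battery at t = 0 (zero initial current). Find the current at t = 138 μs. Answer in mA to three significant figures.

τ = L/R = 3.710×10^-2/546 = 6.7949×10^-5 s; final current I_∞ = ε/R = 8.50/546 = 1.557×10^-2 A.
I(t) = I_∞(1 − e^(−t/τ)) with t/τ = 2.031.
I = (1.557×10^-2)(1 − e^(−2.031)) = 1.353×10^-2 A.

I ≈ 13.5 mA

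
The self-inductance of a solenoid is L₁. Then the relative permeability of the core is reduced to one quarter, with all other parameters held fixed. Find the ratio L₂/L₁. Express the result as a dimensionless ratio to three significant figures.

L₂/L₁ = 0.250

For a solenoid, L ∝ μᵣN²A/ℓ.
L₂/L₁ = (0.25) = 0.250.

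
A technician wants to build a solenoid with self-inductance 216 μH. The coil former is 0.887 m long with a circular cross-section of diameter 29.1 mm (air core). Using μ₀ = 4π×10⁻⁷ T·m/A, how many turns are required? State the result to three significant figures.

N ≈ 479 turns

A = π(d/2)² = π(1.455×10^-2 m)² = 6.651×10^-4 m².
From L = μ₀N²A/ℓ, N = √(Lℓ / (μ₀A)).
N = √[(2.160×10^-4)(0.887) / ((4π×10⁻⁷)×6.651×10^-4)] = √(2.292×10^5) ≈ 478.8.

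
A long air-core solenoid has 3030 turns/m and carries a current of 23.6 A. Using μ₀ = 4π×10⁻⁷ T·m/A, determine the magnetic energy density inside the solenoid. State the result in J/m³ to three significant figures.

u ≈ 3210 J/m³

B = μ₀nI = (4π×10⁻⁷)(3.030×10^3)(23.6) = 8.986×10^-2 T.
u = B²/(2μ₀) = (8.986×10^-2)²/(2×4π×10⁻⁷) = 3.213×10^3 J/m³.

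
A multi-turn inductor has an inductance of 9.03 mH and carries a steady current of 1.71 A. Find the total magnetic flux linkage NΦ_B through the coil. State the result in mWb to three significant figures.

From L = NΦ_B/I, the flux linkage is NΦ_B = LI.
NΦ_B = (9.030×10^-3 H)(1.71 A) = 1.544×10^-2 Wb.

NΦ_B ≈ 15.4 mWb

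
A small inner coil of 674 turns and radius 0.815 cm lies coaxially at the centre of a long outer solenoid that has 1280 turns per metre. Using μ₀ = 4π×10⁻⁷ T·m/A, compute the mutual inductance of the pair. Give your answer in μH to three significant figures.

The outer solenoid produces a uniform field B₁ = μ₀n₁I₁ across the inner coil,
so the flux linkage is N₂Φ = N₂B₁A₂ = μ₀n₁N₂A₂·I₁, giving M = μ₀n₁N₂A₂.
A₂ = πr² = π(8.150×10^-3 m)² = 2.087×10^-4 m².
M = (4π×10⁻⁷)(1280)(674)(2.087×10^-4) = 2.262×10^-4 H.

M ≈ 226 μH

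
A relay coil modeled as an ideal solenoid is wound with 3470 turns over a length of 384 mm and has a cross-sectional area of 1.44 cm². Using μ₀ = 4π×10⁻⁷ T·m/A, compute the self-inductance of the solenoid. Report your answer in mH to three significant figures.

A = 1.44 cm² = 1.440×10^-4 m².
For a long solenoid, L = μ₀N²A/ℓ.
L = (4π×10⁻⁷)(3470)²(1.440×10^-4)/(0.384 m) = 5.674×10^-3 H.

L ≈ 5.67 mH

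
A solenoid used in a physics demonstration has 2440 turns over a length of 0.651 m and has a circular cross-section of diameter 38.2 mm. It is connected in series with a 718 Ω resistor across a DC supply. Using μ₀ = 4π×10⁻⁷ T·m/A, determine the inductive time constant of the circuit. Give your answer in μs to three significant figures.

A = π(d/2)² = π(1.910×10^-2 m)² = 1.146×10^-3 m².
L = μ₀N²A/ℓ = (4π×10⁻⁷)(2440)²(1.146×10^-3)/(0.651) = 1.317×10^-2 H.
τ = L/R = (1.317×10^-2)/(718) = 1.834×10^-5 s.

τ ≈ 18.3 μs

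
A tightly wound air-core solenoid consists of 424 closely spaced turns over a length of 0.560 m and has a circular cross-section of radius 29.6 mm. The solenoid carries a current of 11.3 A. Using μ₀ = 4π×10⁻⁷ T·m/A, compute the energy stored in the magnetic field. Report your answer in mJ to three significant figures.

A = πr² = π(2.960×10^-2 m)² = 2.753×10^-3 m².
L = μ₀N²A/ℓ = (4π×10⁻⁷)(424)²(2.753×10^-3)/(0.56) = 1.110×10^-3 H.
U = ½LI² = ½(1.110×10^-3)(11.3)² = 7.089×10^-2 J.

U ≈ 70.9 mJ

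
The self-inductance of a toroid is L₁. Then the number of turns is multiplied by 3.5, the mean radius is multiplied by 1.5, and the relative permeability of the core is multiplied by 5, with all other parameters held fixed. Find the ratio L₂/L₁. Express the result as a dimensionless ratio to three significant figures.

For a toroid, L ∝ μᵣN²A/R.
L₂/L₁ = (3.5)^2 × (1.5)^-1 × (5) = 40.8.

L₂/L₁ = 40.8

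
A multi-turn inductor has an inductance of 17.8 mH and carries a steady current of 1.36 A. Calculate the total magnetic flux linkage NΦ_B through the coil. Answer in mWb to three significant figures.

NΦ_B ≈ 24.2 mWb

From L = NΦ_B/I, the flux linkage is NΦ_B = LI.
NΦ_B = (1.780×10^-2 H)(1.36 A) = 2.421×10^-2 Wb.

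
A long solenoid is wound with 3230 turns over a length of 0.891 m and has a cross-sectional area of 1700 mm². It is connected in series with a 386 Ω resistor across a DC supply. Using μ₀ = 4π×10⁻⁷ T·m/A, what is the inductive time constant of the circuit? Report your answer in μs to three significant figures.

τ ≈ 64.8 μs

A = 1700 mm² = 1.700×10^-3 m².
L = μ₀N²A/ℓ = (4π×10⁻⁷)(3230)²(1.700×10^-3)/(0.891) = 2.501×10^-2 H.
τ = L/R = (2.501×10^-2)/(386) = 6.480×10^-5 s.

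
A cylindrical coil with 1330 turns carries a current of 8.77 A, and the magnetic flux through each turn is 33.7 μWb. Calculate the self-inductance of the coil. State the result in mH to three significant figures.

Self-inductance is defined by L = NΦ_B/I (flux linkage over current).
L = (1330)(3.370×10^-5 Wb)/(8.77 A) = 5.111×10^-3 H.

L ≈ 5.11 mH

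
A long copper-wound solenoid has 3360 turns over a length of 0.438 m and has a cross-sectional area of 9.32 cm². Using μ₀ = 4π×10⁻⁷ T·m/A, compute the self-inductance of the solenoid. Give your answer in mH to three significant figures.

L ≈ 30.2 mH

A = 9.32 cm² = 9.320×10^-4 m².
For a long solenoid, L = μ₀N²A/ℓ.
L = (4π×10⁻⁷)(3360)²(9.320×10^-4)/(0.438 m) = 3.019×10^-2 H.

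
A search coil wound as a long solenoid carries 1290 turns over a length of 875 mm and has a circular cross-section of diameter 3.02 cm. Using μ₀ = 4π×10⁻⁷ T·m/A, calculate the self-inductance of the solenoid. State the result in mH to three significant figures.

L ≈ 1.71 mH

A = π(d/2)² = π(1.510×10^-2 m)² = 7.163×10^-4 m².
For a long solenoid, L = μ₀N²A/ℓ.
L = (4π×10⁻⁷)(1290)²(7.163×10^-4)/(0.875 m) = 1.712×10^-3 H.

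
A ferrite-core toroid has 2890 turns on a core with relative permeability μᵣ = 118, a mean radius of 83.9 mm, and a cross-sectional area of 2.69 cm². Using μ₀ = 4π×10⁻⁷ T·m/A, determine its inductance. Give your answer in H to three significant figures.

For a thin toroid, L = μ₀μᵣN²A/(2πR).
L = (4π×10⁻⁷)(118)(2890)²(2.690×10^-4) / (2π×8.390×10^-2 m) = 0.632 H.

L ≈ 0.632 H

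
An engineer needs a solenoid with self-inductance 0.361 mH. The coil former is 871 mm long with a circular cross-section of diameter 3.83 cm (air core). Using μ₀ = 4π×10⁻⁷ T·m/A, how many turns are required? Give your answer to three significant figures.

N ≈ 466 turns

A = π(d/2)² = π(1.915×10^-2 m)² = 1.152×10^-3 m².
From L = μ₀N²A/ℓ, N = √(Lℓ / (μ₀A)).
N = √[(3.610×10^-4)(0.871) / ((4π×10⁻⁷)×1.152×10^-3)] = √(2.172×10^5) ≈ 466.0.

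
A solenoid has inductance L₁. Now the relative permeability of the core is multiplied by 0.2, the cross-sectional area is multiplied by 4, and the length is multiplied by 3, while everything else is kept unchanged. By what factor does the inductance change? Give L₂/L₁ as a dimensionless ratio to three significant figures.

L₂/L₁ = 0.267

For a solenoid, L ∝ μᵣN²A/ℓ.
L₂/L₁ = (0.2) × (4) × (3)^-1 = 0.267.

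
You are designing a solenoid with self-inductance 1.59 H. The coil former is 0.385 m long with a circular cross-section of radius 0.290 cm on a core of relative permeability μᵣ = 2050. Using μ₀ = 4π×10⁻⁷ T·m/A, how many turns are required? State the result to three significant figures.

N ≈ 3000 turns

A = πr² = π(2.900×10^-3 m)² = 2.642×10^-5 m².
From L = μ₀μᵣN²A/ℓ, N = √(Lℓ / (μ₀μᵣA)).
N = √[(1.59)(0.385) / ((4π×10⁻⁷)(2050)×2.642×10^-5)] = √(8.994×10^6) ≈ 2999.0.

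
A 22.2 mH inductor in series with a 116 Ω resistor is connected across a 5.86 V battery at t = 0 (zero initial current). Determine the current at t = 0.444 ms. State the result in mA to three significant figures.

I ≈ 45.6 mA

τ = L/R = 2.220×10^-2/116 = 1.914×10^-4 s; final current I_∞ = ε/R = 5.86/116 = 5.052×10^-2 A.
I(t) = I_∞(1 − e^(−t/τ)) with t/τ = 2.320.
I = (5.052×10^-2)(1 − e^(−2.320)) = 4.555×10^-2 A.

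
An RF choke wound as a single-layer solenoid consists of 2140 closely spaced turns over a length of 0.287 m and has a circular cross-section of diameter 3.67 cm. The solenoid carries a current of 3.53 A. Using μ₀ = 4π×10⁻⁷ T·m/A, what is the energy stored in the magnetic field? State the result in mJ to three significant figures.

A = π(d/2)² = π(1.835×10^-2 m)² = 1.058×10^-3 m².
L = μ₀N²A/ℓ = (4π×10⁻⁷)(2140)²(1.058×10^-3)/(0.287) = 2.121×10^-2 H.
U = ½LI² = ½(2.121×10^-2)(3.53)² = 0.1322 J.

U ≈ 132 mJ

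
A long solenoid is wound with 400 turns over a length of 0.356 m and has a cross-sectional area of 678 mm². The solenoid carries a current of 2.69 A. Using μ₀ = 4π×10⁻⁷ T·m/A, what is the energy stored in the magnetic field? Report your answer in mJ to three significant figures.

A = 678 mm² = 6.780×10^-4 m².
L = μ₀N²A/ℓ = (4π×10⁻⁷)(400)²(6.780×10^-4)/(0.356) = 3.829×10^-4 H.
U = ½LI² = ½(3.829×10^-4)(2.69)² = 1.385×10^-3 J.

U ≈ 1.39 mJ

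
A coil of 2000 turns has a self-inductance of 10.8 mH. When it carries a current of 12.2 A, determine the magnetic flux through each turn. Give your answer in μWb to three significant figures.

Φ_B ≈ 65.9 μWb

From L = NΦ_B/I, the flux per turn is Φ_B = LI/N.
Φ_B = (1.080×10^-2 H)(12.2 A)/2000 = 6.588×10^-5 Wb.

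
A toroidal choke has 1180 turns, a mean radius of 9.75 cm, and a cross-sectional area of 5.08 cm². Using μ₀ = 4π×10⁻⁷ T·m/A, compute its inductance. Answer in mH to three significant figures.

L ≈ 1.45 mH

For a thin toroid, L = μ₀N²A/(2πR).
L = (4π×10⁻⁷)(1180)²(5.080×10^-4) / (2π×9.750×10^-2 m) = 1.451×10^-3 H.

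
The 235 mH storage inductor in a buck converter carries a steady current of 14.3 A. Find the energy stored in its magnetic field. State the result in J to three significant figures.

U ≈ 24.0 J

Stored magnetic energy: U = ½LI².
U = ½(0.235 H)(14.3 A)² = 24.03 J.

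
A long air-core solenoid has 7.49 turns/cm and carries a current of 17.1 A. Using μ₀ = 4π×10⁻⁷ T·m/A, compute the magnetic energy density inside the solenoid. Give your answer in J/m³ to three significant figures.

B = μ₀nI = (4π×10⁻⁷)(749)(17.1) = 1.609×10^-2 T.
u = B²/(2μ₀) = (1.609×10^-2)²/(2×4π×10⁻⁷) = 103.1 J/m³.

u ≈ 103 J/m³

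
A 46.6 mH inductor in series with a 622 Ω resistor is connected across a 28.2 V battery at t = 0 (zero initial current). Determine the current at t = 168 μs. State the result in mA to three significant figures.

I ≈ 40.5 mA

τ = L/R = 4.660×10^-2/622 = 7.492×10^-5 s; final current I_∞ = ε/R = 28.2/622 = 4.534×10^-2 A.
I(t) = I_∞(1 − e^(−t/τ)) with t/τ = 2.242.
I = (4.534×10^-2)(1 − e^(−2.242)) = 4.052×10^-2 A.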